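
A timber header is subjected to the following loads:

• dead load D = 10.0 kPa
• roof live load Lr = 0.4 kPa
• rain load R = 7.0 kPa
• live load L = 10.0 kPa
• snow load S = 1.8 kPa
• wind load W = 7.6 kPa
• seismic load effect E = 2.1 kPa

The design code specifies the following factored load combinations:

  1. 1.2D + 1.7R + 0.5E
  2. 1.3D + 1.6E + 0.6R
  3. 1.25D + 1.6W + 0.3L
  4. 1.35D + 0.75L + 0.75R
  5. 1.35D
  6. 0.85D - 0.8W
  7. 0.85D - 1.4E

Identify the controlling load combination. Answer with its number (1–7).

1. 1.2(10.0) + 1.7(7.0) + 0.5(2.1) = 12.0 + 11.9 + 1.1 = 25.0
2. 1.3(10.0) + 1.6(2.1) + 0.6(7.0) = 13.0 + 3.4 + 4.2 = 20.6
3. 1.25(10.0) + 1.6(7.6) + 0.3(10.0) = 12.5 + 12.2 + 3.0 = 27.7
4. 1.35(10.0) + 0.75(10.0) + 0.75(7.0) = 13.5 + 7.5 + 5.3 = 26.3
5. 1.35(10.0) = 13.5
6. 0.85(10.0) - 0.8(7.6) = 8.5 - 6.1 = 2.4
7. 0.85(10.0) - 1.4(2.1) = 8.5 - 2.9 = 5.6
The largest value is 27.7 kPa from combination 3.

Combination 3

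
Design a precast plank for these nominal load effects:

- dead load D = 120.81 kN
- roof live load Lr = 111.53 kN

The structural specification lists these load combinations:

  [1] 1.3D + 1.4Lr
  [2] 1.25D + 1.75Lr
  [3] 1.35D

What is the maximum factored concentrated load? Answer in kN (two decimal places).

346.19 kN

[1] 1.3(120.81) + 1.4(111.53) = 313.20
[2] 1.25(120.81) + 1.75(111.53) = 151.01 + 195.18 = 346.19
[3] 1.35(120.81) = 163.09
The controlling combination is 2, giving 346.19 kN.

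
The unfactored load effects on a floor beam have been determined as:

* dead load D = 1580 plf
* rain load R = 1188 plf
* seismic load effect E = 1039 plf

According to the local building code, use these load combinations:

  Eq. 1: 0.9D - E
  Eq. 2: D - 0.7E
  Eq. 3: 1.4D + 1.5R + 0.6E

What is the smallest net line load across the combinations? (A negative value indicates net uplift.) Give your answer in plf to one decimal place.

383.0 plf

Eq. 1: 0.9(1580) - 1.0(1039) = 1422.0 - 1039.0 = 383.0
Eq. 2: 1.0(1580) - 0.7(1039) = 1580.0 - 727.3 = 852.7
Eq. 3: 1.4(1580) + 1.5(1188) + 0.6(1039) = 2212.0 + 1782.0 + 623.4 = 4617.4
Combination 1 gives the minimum: 383.0 plf.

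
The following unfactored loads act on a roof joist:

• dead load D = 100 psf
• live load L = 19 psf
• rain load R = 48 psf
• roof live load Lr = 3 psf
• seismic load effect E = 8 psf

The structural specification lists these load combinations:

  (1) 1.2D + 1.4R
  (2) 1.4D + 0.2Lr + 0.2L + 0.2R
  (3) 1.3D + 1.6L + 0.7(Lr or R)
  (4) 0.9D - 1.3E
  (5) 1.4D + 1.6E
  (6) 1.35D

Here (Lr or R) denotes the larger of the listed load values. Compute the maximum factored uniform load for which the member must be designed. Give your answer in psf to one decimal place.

194.0 psf

(Lr or R) → R = 48 psf.
(1) 1.2(100) + 1.4(48) = 187.2
(2) 1.4(100) + 0.2(3) + 0.2(19) + 0.2(48) = 154.0
(3) 1.3(100) + 1.6(19) + 0.7(48) = 194.0
(4) 0.9(100) - 1.3(8) = 79.6
(5) 1.4(100) + 1.6(8) = 152.8
(6) 1.35(100) = 135.0
Maximum is from combination 3.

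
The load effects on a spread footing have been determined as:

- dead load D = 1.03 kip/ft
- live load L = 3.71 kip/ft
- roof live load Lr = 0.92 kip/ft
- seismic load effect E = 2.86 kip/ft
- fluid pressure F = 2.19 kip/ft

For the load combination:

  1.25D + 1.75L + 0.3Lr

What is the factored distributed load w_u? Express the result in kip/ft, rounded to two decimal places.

1.25(1.03) + 1.75(3.71) + 0.3(0.92) = 1.29 + 6.49 + 0.28 = 8.06
w_u = 8.06 kip/ft.

8.06 kip/ft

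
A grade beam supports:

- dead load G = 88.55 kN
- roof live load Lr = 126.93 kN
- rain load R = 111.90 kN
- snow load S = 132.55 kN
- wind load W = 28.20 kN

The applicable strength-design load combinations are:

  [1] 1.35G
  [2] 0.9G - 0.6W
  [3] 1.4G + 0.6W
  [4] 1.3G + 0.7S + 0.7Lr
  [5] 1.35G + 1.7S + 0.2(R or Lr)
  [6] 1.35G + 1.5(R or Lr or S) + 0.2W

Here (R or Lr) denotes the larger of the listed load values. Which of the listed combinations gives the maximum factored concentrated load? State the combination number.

Combination 5

(R or Lr) → Lr = 126.93 kN; (R or Lr or S) → S = 132.55 kN.
[1] 1.35(88.55) = 119.54
[2] 0.9(88.55) - 0.6(28.20) = 79.70 - 16.92 = 62.78
[3] 1.4(88.55) + 0.6(28.20) = 123.97 + 16.92 = 140.89
[4] 1.3(88.55) + 0.7(132.55) + 0.7(126.93) = 296.75
[5] 1.35(88.55) + 1.7(132.55) + 0.2(126.93) = 370.26
[6] 1.35(88.55) + 1.5(132.55) + 0.2(28.20) = 119.54 + 198.83 + 5.64 = 324.01
The largest value is 370.26 kN from combination 5.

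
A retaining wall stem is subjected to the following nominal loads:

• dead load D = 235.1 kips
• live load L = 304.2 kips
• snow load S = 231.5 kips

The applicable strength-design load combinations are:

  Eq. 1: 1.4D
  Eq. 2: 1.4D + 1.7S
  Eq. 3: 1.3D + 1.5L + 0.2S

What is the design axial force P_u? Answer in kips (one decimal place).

Eq. 1: 1.4(235.1) = 329.1
Eq. 2: 1.4(235.1) + 1.7(231.5) = 722.7
Eq. 3: 1.3(235.1) + 1.5(304.2) + 0.2(231.5) = 808.2
Maximum is from combination 3.

808.2 kips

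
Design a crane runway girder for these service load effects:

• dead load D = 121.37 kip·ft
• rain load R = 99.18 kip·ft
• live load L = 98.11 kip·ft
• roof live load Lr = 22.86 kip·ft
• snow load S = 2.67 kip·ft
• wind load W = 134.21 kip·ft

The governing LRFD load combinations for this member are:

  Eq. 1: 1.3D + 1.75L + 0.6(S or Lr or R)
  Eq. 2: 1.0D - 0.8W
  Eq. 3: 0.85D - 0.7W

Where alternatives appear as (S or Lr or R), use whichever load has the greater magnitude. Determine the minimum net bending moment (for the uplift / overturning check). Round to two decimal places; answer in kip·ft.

9.22 kip·ft

(S or Lr or R) → R = 99.18 kip·ft.
Eq. 1: 1.3(121.37) + 1.75(98.11) + 0.6(99.18) = 388.98
Eq. 2: 1.0(121.37) - 0.8(134.21) = 14.00
Eq. 3: 0.85(121.37) - 0.7(134.21) = 9.22
Combination 3 gives the minimum: 9.22 kip·ft.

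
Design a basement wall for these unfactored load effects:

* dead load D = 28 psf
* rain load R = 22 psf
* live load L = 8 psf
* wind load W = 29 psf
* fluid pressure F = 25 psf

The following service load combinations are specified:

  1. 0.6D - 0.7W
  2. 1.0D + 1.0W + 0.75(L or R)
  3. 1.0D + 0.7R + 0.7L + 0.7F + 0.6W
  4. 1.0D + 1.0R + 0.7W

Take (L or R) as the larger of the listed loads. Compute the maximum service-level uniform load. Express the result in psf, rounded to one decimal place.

83.9 psf

(L or R) → R = 22 psf.
1. 0.6(28) - 0.7(29) = 16.8 - 20.3 = -3.5
2. 1.0(28) + 1.0(29) + 0.75(22) = 28.0 + 29.0 + 16.5 = 73.5
3. 1.0(28) + 0.7(22) + 0.7(8) + 0.7(25) + 0.6(29) = 28.0 + 15.4 + 5.6 + 17.5 + 17.4 = 83.9
4. 1.0(28) + 1.0(22) + 0.7(29) = 28.0 + 22.0 + 20.3 = 70.3
The controlling combination is 3, giving 83.9 psf.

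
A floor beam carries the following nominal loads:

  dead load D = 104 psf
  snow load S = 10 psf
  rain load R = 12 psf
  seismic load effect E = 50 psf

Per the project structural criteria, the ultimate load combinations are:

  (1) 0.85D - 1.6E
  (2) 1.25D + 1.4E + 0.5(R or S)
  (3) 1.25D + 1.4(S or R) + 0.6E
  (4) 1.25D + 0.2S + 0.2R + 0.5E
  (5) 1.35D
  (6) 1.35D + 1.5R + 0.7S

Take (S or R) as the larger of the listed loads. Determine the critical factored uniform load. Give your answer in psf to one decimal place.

206.0 psf

(R or S) → R = 12 psf; (S or R) → R = 12 psf.
(1) 0.85(104) - 1.6(50) = 88.4 - 80.0 = 8.4
(2) 1.25(104) + 1.4(50) + 0.5(12) = 130.0 + 70.0 + 6.0 = 206.0
(3) 1.25(104) + 1.4(12) + 0.6(50) = 130.0 + 16.8 + 30.0 = 176.8
(4) 1.25(104) + 0.2(10) + 0.2(12) + 0.5(50) = 130.0 + 2.0 + 2.4 + 25.0 = 159.4
(5) 1.35(104) = 140.4
(6) 1.35(104) + 1.5(12) + 0.7(10) = 140.4 + 18.0 + 7.0 = 165.4
Maximum is from combination 2.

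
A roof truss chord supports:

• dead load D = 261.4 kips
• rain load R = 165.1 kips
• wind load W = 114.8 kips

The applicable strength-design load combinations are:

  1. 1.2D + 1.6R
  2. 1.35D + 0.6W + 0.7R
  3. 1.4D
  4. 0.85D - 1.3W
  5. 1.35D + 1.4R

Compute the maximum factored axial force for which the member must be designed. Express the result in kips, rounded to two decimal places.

1. 1.2(261.4) + 1.6(165.1) = 313.68 + 264.16 = 577.84
2. 1.35(261.4) + 0.6(114.8) + 0.7(165.1) = 352.89 + 68.88 + 115.57 = 537.34
3. 1.4(261.4) = 365.96
4. 0.85(261.4) - 1.3(114.8) = 222.19 - 149.24 = 72.95
5. 1.35(261.4) + 1.4(165.1) = 352.89 + 231.14 = 584.03
The controlling combination is 5, giving 584.03 kips.

584.03 kips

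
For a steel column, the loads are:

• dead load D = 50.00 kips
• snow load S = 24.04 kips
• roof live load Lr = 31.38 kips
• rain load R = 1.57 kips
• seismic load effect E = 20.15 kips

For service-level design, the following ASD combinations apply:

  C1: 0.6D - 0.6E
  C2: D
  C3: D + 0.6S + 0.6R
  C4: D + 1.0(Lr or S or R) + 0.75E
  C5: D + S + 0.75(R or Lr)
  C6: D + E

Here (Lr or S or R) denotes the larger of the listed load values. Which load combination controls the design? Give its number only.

(Lr or S or R) → Lr = 31.38 kips; (R or Lr) → Lr = 31.38 kips.
C1: 0.6(50.00) - 0.6(20.15) = 17.91
C2: 1.0(50.00) = 50.00
C3: 1.0(50.00) + 0.6(24.04) + 0.6(1.57) = 65.37
C4: 1.0(50.00) + 1.0(31.38) + 0.75(20.15) = 96.49
C5: 1.0(50.00) + 1.0(24.04) + 0.75(31.38) = 97.58
C6: 1.0(50.00) + 1.0(20.15) = 70.15
The largest value is 97.58 kips from combination 5.

Combination 5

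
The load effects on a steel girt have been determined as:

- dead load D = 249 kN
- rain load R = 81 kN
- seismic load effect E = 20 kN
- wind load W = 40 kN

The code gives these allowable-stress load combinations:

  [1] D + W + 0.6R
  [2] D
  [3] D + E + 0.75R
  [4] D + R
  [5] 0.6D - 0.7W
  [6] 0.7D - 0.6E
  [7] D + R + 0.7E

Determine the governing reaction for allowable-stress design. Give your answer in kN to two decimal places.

[1] 1.0(249) + 1.0(40) + 0.6(81) = 249.00 + 40.00 + 48.60 = 337.60
[2] 1.0(249) = 249.00
[3] 1.0(249) + 1.0(20) + 0.75(81) = 249.00 + 20.00 + 60.75 = 329.75
[4] 1.0(249) + 1.0(81) = 249.00 + 81.00 = 330.00
[5] 0.6(249) - 0.7(40) = 149.40 - 28.00 = 121.40
[6] 0.7(249) - 0.6(20) = 174.30 - 12.00 = 162.30
[7] 1.0(249) + 1.0(81) + 0.7(20) = 249.00 + 81.00 + 14.00 = 344.00
Combination 7 governs: V = 344.00 kN.

344.00 kN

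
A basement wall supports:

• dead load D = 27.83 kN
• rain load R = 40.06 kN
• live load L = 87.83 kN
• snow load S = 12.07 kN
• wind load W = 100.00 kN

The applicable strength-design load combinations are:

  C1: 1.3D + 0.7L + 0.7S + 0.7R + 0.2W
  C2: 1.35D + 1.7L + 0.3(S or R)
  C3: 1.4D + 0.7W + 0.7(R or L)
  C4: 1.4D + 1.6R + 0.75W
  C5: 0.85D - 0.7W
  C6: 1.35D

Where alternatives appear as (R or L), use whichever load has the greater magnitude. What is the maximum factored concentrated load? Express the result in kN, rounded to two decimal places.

198.90 kN

(S or R) → R = 40.06 kN; (R or L) → L = 87.83 kN.
C1: 1.3(27.83) + 0.7(87.83) + 0.7(12.07) + 0.7(40.06) + 0.2(100.00) = 154.15
C2: 1.35(27.83) + 1.7(87.83) + 0.3(40.06) = 198.90
C3: 1.4(27.83) + 0.7(100.00) + 0.7(87.83) = 170.44
C4: 1.4(27.83) + 1.6(40.06) + 0.75(100.00) = 178.06
C5: 0.85(27.83) - 0.7(100.00) = -46.34
C6: 1.35(27.83) = 37.57
Combination 2 governs: P_u = 198.90 kN.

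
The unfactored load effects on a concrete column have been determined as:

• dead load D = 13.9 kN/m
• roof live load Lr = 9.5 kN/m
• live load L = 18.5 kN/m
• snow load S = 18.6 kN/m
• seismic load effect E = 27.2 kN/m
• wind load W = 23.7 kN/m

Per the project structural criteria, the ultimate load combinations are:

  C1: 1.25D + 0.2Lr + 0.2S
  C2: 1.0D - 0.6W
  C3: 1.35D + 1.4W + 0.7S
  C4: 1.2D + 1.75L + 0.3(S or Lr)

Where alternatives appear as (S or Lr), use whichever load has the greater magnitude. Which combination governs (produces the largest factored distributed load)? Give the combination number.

Combination 3

(S or Lr) → S = 18.6 kN/m.
C1: 1.25(13.9) + 0.2(9.5) + 0.2(18.6) = 23.0
C2: 1.0(13.9) - 0.6(23.7) = -0.3
C3: 1.35(13.9) + 1.4(23.7) + 0.7(18.6) = 65.0
C4: 1.2(13.9) + 1.75(18.5) + 0.3(18.6) = 54.6
The largest value is 65.0 kN/m from combination 3.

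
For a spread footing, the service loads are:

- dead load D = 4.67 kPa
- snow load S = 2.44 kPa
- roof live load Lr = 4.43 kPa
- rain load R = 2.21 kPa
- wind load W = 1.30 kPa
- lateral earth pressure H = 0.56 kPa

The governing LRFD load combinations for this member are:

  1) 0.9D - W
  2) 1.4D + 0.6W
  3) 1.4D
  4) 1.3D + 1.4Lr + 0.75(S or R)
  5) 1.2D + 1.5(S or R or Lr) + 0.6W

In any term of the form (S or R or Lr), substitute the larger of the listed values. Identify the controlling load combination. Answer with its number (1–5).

(S or R) → S = 2.44 kPa; (S or R or Lr) → Lr = 4.43 kPa.
1) 0.9(4.67) - 1.0(1.30) = 2.90
2) 1.4(4.67) + 0.6(1.30) = 7.32
3) 1.4(4.67) = 6.54
4) 1.3(4.67) + 1.4(4.43) + 0.75(2.44) = 14.10
5) 1.2(4.67) + 1.5(4.43) + 0.6(1.30) = 13.03
The largest value is 14.10 kPa from combination 4.

Combination 4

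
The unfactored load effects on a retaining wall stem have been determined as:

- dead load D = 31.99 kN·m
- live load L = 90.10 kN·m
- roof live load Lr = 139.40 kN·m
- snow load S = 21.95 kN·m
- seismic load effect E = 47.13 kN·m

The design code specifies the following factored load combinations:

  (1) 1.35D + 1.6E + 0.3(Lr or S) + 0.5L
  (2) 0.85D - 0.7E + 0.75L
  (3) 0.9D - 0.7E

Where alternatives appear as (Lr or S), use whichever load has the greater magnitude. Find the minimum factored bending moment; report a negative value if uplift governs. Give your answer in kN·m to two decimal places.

(Lr or S) → Lr = 139.40 kN·m.
(1) 1.35(31.99) + 1.6(47.13) + 0.3(139.40) + 0.5(90.10) = 205.46
(2) 0.85(31.99) - 0.7(47.13) + 0.75(90.10) = 27.19 - 32.99 + 67.58 = 61.78
(3) 0.9(31.99) - 0.7(47.13) = 28.79 - 32.99 = -4.20
Combination 3 gives the minimum: -4.20 kN·m.

-4.20 kN·m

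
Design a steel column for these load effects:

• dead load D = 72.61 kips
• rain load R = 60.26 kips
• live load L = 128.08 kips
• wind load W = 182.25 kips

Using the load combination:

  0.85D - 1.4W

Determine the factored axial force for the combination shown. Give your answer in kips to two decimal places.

-193.43 kips

0.85(72.61) - 1.4(182.25) = -193.43
P_u = -193.43 kips.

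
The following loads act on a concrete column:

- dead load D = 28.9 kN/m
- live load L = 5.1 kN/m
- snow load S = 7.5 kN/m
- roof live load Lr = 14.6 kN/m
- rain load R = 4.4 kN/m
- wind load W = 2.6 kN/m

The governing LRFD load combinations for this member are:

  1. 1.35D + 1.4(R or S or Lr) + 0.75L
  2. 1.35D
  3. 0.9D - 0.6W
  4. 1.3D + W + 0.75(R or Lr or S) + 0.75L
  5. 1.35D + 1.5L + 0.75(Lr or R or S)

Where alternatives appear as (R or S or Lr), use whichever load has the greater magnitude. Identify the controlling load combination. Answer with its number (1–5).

Combination 1

(R or S or Lr) → Lr = 14.6 kN/m; (R or Lr or S) → Lr = 14.6 kN/m; (Lr or R or S) → Lr = 14.6 kN/m.
1. 1.35(28.9) + 1.4(14.6) + 0.75(5.1) = 63.3
2. 1.35(28.9) = 39.0
3. 0.9(28.9) - 0.6(2.6) = 24.5
4. 1.3(28.9) + 1.0(2.6) + 0.75(14.6) + 0.75(5.1) = 54.9
5. 1.35(28.9) + 1.5(5.1) + 0.75(14.6) = 57.6
The largest value is 63.3 kN/m from combination 1.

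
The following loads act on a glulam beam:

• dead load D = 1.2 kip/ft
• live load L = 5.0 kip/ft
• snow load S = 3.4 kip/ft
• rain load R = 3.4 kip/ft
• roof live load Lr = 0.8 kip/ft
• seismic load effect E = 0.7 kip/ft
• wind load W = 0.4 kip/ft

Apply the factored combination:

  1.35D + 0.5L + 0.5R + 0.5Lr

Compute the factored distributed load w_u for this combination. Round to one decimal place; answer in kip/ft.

1.35(1.2) + 0.5(5.0) + 0.5(3.4) + 0.5(0.8) = 1.6 + 2.5 + 1.7 + 0.4 = 6.2
w_u = 6.2 kip/ft.

6.2 kip/ft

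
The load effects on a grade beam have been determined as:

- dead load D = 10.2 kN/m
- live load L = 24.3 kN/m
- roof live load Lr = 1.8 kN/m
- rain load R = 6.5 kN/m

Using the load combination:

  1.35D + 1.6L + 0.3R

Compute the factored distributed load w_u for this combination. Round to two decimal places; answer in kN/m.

54.60 kN/m

1.35(10.2) + 1.6(24.3) + 0.3(6.5) = 13.77 + 38.88 + 1.95 = 54.60
w_u = 54.60 kN/m.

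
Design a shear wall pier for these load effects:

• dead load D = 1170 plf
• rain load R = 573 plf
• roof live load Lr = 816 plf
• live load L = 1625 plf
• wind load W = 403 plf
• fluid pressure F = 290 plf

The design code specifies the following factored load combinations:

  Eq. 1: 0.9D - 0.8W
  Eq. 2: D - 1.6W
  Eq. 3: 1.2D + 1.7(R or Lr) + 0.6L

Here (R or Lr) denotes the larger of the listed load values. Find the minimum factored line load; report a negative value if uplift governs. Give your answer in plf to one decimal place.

525.2 plf

(R or Lr) → Lr = 816 plf.
Eq. 1: 0.9(1170) - 0.8(403) = 1053.0 - 322.4 = 730.6
Eq. 2: 1.0(1170) - 1.6(403) = 1170.0 - 644.8 = 525.2
Eq. 3: 1.2(1170) + 1.7(816) + 0.6(1625) = 1404.0 + 1387.2 + 975.0 = 3766.2
Combination 2 gives the minimum: 525.2 plf.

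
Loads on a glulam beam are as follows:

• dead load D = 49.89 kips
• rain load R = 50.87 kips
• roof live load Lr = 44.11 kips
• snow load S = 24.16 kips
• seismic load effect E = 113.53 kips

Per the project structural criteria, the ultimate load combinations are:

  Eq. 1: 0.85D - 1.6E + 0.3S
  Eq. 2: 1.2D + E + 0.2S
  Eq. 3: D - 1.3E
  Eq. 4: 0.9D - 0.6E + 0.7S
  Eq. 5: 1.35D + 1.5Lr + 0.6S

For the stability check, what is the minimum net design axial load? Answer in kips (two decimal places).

-131.99 kips

Eq. 1: 0.85(49.89) - 1.6(113.53) + 0.3(24.16) = 42.41 - 181.65 + 7.25 = -131.99
Eq. 2: 1.2(49.89) + 1.0(113.53) + 0.2(24.16) = 59.87 + 113.53 + 4.83 = 178.23
Eq. 3: 1.0(49.89) - 1.3(113.53) = 49.89 - 147.59 = -97.70
Eq. 4: 0.9(49.89) - 0.6(113.53) + 0.7(24.16) = 44.90 - 68.12 + 16.91 = -6.31
Eq. 5: 1.35(49.89) + 1.5(44.11) + 0.6(24.16) = 148.01
Combination 1 gives the minimum: -131.99 kips.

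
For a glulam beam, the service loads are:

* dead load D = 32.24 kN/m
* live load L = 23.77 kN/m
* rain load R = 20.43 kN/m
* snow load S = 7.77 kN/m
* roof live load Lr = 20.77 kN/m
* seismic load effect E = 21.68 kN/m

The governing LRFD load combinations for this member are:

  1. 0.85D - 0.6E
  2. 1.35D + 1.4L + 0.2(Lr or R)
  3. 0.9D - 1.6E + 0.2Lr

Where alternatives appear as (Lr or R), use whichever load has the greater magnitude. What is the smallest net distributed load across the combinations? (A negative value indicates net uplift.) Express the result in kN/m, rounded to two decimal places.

-1.52 kN/m

(Lr or R) → Lr = 20.77 kN/m.
1. 0.85(32.24) - 0.6(21.68) = 14.40
2. 1.35(32.24) + 1.4(23.77) + 0.2(20.77) = 80.96
3. 0.9(32.24) - 1.6(21.68) + 0.2(20.77) = 29.02 - 34.69 + 4.15 = -1.52
Combination 3 gives the minimum: -1.52 kN/m.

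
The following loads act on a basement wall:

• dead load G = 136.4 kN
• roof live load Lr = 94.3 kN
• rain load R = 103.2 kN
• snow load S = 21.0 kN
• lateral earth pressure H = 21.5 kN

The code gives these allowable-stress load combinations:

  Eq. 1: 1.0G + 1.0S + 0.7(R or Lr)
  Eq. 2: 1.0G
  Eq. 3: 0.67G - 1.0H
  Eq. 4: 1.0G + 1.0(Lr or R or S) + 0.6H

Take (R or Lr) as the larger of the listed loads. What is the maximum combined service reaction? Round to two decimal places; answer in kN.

(R or Lr) → R = 103.2 kN; (Lr or R or S) → R = 103.2 kN.
Eq. 1: 1.0(136.4) + 1.0(21.0) + 0.7(103.2) = 136.40 + 21.00 + 72.24 = 229.64
Eq. 2: 1.0(136.4) = 136.40
Eq. 3: 0.67(136.4) - 1.0(21.5) = 91.39 - 21.50 = 69.89
Eq. 4: 1.0(136.4) + 1.0(103.2) + 0.6(21.5) = 136.40 + 103.20 + 12.90 = 252.50
Combination 4 governs: V = 252.50 kN.

252.50 kN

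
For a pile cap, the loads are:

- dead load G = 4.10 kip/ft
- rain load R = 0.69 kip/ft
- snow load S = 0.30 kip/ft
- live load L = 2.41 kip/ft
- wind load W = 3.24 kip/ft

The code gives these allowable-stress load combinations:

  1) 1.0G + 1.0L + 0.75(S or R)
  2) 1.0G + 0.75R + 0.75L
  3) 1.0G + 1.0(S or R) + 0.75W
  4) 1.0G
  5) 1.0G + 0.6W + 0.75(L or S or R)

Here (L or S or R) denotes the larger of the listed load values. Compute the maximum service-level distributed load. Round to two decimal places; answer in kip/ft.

7.85 kip/ft

(S or R) → R = 0.69 kip/ft; (L or S or R) → L = 2.41 kip/ft.
1) 1.0(4.10) + 1.0(2.41) + 0.75(0.69) = 4.10 + 2.41 + 0.52 = 7.03
2) 1.0(4.10) + 0.75(0.69) + 0.75(2.41) = 4.10 + 0.52 + 1.81 = 6.43
3) 1.0(4.10) + 1.0(0.69) + 0.75(3.24) = 4.10 + 0.69 + 2.43 = 7.22
4) 1.0(4.10) = 4.10
5) 1.0(4.10) + 0.6(3.24) + 0.75(2.41) = 4.10 + 1.94 + 1.81 = 7.85
Maximum is from combination 5.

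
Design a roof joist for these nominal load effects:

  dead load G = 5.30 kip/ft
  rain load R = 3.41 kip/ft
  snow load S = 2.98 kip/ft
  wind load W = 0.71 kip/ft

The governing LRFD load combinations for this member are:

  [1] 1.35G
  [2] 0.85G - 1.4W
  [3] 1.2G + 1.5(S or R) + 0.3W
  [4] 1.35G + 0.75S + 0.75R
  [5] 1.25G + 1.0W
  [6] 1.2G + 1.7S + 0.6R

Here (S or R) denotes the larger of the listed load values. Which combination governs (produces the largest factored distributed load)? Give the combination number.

Combination 6

(S or R) → R = 3.41 kip/ft.
[1] 1.35(5.30) = 7.16
[2] 0.85(5.30) - 1.4(0.71) = 3.51
[3] 1.2(5.30) + 1.5(3.41) + 0.3(0.71) = 11.69
[4] 1.35(5.30) + 0.75(2.98) + 0.75(3.41) = 11.95
[5] 1.25(5.30) + 1.0(0.71) = 7.34
[6] 1.2(5.30) + 1.7(2.98) + 0.6(3.41) = 13.47
The largest value is 13.47 kip/ft from combination 6.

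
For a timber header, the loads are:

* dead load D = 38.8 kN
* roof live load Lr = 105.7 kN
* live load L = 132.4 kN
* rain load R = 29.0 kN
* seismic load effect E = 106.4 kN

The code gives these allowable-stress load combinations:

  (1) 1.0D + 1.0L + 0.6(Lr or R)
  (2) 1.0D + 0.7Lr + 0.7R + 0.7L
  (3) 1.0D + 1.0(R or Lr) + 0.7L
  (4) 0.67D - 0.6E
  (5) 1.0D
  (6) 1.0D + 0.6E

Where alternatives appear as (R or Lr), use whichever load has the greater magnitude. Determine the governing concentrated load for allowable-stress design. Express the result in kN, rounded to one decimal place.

237.2 kN

(Lr or R) → Lr = 105.7 kN; (R or Lr) → Lr = 105.7 kN.
(1) 1.0(38.8) + 1.0(132.4) + 0.6(105.7) = 38.8 + 132.4 + 63.4 = 234.6
(2) 1.0(38.8) + 0.7(105.7) + 0.7(29.0) + 0.7(132.4) = 38.8 + 74.0 + 20.3 + 92.7 = 225.8
(3) 1.0(38.8) + 1.0(105.7) + 0.7(132.4) = 38.8 + 105.7 + 92.7 = 237.2
(4) 0.67(38.8) - 0.6(106.4) = 26.0 - 63.8 = -37.8
(5) 1.0(38.8) = 38.8
(6) 1.0(38.8) + 0.6(106.4) = 38.8 + 63.8 = 102.6
Combination 3 governs: P = 237.2 kN.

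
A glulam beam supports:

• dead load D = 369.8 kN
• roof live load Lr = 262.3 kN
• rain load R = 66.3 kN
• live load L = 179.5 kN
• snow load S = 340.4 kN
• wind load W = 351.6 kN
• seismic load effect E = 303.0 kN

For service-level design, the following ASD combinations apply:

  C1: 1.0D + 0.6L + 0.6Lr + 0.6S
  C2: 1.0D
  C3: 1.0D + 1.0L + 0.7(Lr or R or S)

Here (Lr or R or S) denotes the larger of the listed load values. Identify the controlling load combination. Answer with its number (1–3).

(Lr or R or S) → S = 340.4 kN.
C1: 1.0(369.8) + 0.6(179.5) + 0.6(262.3) + 0.6(340.4) = 839.1
C2: 1.0(369.8) = 369.8
C3: 1.0(369.8) + 1.0(179.5) + 0.7(340.4) = 787.6
The largest value is 839.1 kN from combination 1.

Combination 1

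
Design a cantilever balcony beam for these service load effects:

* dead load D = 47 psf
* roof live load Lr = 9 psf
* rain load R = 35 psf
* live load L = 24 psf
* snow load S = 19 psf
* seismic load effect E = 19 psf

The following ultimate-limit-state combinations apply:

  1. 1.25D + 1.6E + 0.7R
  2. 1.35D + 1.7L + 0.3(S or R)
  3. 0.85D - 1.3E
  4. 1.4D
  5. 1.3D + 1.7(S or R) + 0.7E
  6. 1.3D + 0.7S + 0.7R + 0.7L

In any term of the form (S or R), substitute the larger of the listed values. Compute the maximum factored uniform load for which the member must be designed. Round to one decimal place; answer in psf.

133.9 psf

(S or R) → R = 35 psf.
1. 1.25(47) + 1.6(19) + 0.7(35) = 58.8 + 30.4 + 24.5 = 113.7
2. 1.35(47) + 1.7(24) + 0.3(35) = 63.5 + 40.8 + 10.5 = 114.8
3. 0.85(47) - 1.3(19) = 40.0 - 24.7 = 15.3
4. 1.4(47) = 65.8
5. 1.3(47) + 1.7(35) + 0.7(19) = 61.1 + 59.5 + 13.3 = 133.9
6. 1.3(47) + 0.7(19) + 0.7(35) + 0.7(24) = 61.1 + 13.3 + 24.5 + 16.8 = 115.7
Combination 5 governs: q_u = 133.9 psf.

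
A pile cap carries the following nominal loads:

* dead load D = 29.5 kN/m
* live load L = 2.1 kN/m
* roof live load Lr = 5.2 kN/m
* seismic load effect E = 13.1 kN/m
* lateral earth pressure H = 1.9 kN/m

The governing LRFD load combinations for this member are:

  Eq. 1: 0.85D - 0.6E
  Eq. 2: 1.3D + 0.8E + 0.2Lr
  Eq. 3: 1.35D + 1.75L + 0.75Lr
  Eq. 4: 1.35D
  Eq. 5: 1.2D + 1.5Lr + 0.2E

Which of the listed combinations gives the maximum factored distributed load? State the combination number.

Eq. 1: 0.85(29.5) - 0.6(13.1) = 25.08 - 7.86 = 17.22
Eq. 2: 1.3(29.5) + 0.8(13.1) + 0.2(5.2) = 38.35 + 10.48 + 1.04 = 49.87
Eq. 3: 1.35(29.5) + 1.75(2.1) + 0.75(5.2) = 47.40
Eq. 4: 1.35(29.5) = 39.83
Eq. 5: 1.2(29.5) + 1.5(5.2) + 0.2(13.1) = 35.40 + 7.80 + 2.62 = 45.82
The largest value is 49.87 kN/m from combination 2.

Combination 2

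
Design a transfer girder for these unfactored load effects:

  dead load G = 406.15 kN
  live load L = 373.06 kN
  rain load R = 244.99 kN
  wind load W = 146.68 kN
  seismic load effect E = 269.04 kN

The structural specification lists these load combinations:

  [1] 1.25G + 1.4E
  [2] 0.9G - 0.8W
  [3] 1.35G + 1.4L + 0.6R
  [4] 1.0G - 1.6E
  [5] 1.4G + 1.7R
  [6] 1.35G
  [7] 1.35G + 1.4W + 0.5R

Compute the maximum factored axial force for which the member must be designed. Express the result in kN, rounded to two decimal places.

1217.58 kN

[1] 1.25(406.15) + 1.4(269.04) = 884.34
[2] 0.9(406.15) - 0.8(146.68) = 248.19
[3] 1.35(406.15) + 1.4(373.06) + 0.6(244.99) = 1217.58
[4] 1.0(406.15) - 1.6(269.04) = 406.15 - 430.46 = -24.31
[5] 1.4(406.15) + 1.7(244.99) = 568.61 + 416.48 = 985.09
[6] 1.35(406.15) = 548.30
[7] 1.35(406.15) + 1.4(146.68) + 0.5(244.99) = 548.30 + 205.35 + 122.50 = 876.15
Combination 3 governs: N_u = 1217.58 kN.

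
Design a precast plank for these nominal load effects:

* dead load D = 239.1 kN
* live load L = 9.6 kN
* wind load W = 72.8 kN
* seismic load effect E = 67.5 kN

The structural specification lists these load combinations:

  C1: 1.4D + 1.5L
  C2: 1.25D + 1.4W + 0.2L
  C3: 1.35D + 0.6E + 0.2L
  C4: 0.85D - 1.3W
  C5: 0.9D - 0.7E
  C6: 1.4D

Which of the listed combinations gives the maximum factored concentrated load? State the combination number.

C1: 1.4(239.1) + 1.5(9.6) = 334.74 + 14.40 = 349.14
C2: 1.25(239.1) + 1.4(72.8) + 0.2(9.6) = 298.88 + 101.92 + 1.92 = 402.72
C3: 1.35(239.1) + 0.6(67.5) + 0.2(9.6) = 322.79 + 40.50 + 1.92 = 365.21
C4: 0.85(239.1) - 1.3(72.8) = 203.24 - 94.64 = 108.60
C5: 0.9(239.1) - 0.7(67.5) = 215.19 - 47.25 = 167.94
C6: 1.4(239.1) = 334.74
The largest value is 402.72 kN from combination 2.

Combination 2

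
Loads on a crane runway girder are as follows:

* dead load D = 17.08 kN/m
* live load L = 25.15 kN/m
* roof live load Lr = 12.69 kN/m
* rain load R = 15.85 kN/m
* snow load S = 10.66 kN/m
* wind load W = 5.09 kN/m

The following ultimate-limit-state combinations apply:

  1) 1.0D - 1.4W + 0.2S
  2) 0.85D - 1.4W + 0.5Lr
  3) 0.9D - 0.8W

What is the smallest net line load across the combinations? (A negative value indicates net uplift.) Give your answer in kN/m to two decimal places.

11.30 kN/m

1) 1.0(17.08) - 1.4(5.09) + 0.2(10.66) = 12.09
2) 0.85(17.08) - 1.4(5.09) + 0.5(12.69) = 14.52 - 7.13 + 6.35 = 13.74
3) 0.9(17.08) - 0.8(5.09) = 15.37 - 4.07 = 11.30
Combination 3 gives the minimum: 11.30 kN/m.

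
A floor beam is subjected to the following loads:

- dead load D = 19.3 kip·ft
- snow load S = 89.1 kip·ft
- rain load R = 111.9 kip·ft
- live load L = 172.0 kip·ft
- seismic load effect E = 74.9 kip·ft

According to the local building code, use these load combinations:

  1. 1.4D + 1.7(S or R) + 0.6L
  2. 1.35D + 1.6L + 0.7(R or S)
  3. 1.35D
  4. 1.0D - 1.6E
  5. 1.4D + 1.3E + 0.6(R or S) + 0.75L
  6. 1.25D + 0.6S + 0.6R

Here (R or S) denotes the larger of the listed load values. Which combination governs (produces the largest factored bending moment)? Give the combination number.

Combination 2

(S or R) → R = 111.9 kip·ft; (R or S) → R = 111.9 kip·ft.
1. 1.4(19.3) + 1.7(111.9) + 0.6(172.0) = 320.5
2. 1.35(19.3) + 1.6(172.0) + 0.7(111.9) = 26.1 + 275.2 + 78.3 = 379.6
3. 1.35(19.3) = 26.1
4. 1.0(19.3) - 1.6(74.9) = 19.3 - 119.8 = -100.5
5. 1.4(19.3) + 1.3(74.9) + 0.6(111.9) + 0.75(172.0) = 27.0 + 97.4 + 67.1 + 129.0 = 320.5
6. 1.25(19.3) + 0.6(89.1) + 0.6(111.9) = 24.1 + 53.5 + 67.1 = 144.7
The largest value is 379.6 kip·ft from combination 2.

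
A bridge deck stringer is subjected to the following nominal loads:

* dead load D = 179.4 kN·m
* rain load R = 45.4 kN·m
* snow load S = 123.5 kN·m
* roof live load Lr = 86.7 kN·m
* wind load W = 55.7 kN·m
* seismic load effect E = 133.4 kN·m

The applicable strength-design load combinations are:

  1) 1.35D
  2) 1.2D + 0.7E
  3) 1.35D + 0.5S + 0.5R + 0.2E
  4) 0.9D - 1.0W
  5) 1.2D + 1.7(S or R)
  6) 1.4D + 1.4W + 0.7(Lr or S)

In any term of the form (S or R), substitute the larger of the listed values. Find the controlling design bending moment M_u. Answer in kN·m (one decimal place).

425.2 kN·m

(S or R) → S = 123.5 kN·m; (Lr or S) → S = 123.5 kN·m.
1) 1.35(179.4) = 242.2
2) 1.2(179.4) + 0.7(133.4) = 215.3 + 93.4 = 308.7
3) 1.35(179.4) + 0.5(123.5) + 0.5(45.4) + 0.2(133.4) = 353.3
4) 0.9(179.4) - 1.0(55.7) = 161.5 - 55.7 = 105.8
5) 1.2(179.4) + 1.7(123.5) = 425.2
6) 1.4(179.4) + 1.4(55.7) + 0.7(123.5) = 415.6
Maximum is from combination 5.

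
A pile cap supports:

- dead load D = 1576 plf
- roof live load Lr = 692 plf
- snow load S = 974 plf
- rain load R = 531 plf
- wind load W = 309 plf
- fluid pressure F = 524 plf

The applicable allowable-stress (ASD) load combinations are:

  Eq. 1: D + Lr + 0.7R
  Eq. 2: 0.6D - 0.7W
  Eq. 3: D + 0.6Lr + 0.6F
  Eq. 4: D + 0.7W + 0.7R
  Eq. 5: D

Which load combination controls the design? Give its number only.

Combination 1

Eq. 1: 1.0(1576) + 1.0(692) + 0.7(531) = 2639.7
Eq. 2: 0.6(1576) - 0.7(309) = 729.3
Eq. 3: 1.0(1576) + 0.6(692) + 0.6(524) = 2305.6
Eq. 4: 1.0(1576) + 0.7(309) + 0.7(531) = 2164.0
Eq. 5: 1.0(1576) = 1576.0
The largest value is 2639.7 plf from combination 1.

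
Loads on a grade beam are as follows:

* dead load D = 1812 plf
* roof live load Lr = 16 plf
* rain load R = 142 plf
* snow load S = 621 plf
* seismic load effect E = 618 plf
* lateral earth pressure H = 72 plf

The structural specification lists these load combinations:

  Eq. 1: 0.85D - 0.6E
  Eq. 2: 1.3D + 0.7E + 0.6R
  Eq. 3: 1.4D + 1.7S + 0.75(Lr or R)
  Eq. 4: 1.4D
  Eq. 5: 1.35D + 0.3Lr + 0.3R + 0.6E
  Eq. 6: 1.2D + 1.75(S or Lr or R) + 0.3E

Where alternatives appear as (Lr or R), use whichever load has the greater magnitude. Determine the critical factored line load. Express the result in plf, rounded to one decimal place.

3699.0 plf

(Lr or R) → R = 142 plf; (S or Lr or R) → S = 621 plf.
Eq. 1: 0.85(1812) - 0.6(618) = 1540.2 - 370.8 = 1169.4
Eq. 2: 1.3(1812) + 0.7(618) + 0.6(142) = 2355.6 + 432.6 + 85.2 = 2873.4
Eq. 3: 1.4(1812) + 1.7(621) + 0.75(142) = 2536.8 + 1055.7 + 106.5 = 3699.0
Eq. 4: 1.4(1812) = 2536.8
Eq. 5: 1.35(1812) + 0.3(16) + 0.3(142) + 0.6(618) = 2446.2 + 4.8 + 42.6 + 370.8 = 2864.4
Eq. 6: 1.2(1812) + 1.75(621) + 0.3(618) = 2174.4 + 1086.8 + 185.4 = 3446.6
Combination 3 governs: w_u = 3699.0 plf.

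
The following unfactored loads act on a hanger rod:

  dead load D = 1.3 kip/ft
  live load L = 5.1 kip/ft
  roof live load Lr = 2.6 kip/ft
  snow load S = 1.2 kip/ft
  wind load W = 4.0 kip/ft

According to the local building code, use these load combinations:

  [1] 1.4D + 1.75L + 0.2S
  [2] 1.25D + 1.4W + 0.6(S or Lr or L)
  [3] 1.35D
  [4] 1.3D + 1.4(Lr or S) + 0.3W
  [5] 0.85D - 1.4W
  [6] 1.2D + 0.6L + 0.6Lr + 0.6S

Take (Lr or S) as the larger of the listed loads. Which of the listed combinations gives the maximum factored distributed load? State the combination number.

Combination 1

(S or Lr or L) → L = 5.1 kip/ft; (Lr or S) → Lr = 2.6 kip/ft.
[1] 1.4(1.3) + 1.75(5.1) + 0.2(1.2) = 11.0
[2] 1.25(1.3) + 1.4(4.0) + 0.6(5.1) = 1.6 + 5.6 + 3.1 = 10.3
[3] 1.35(1.3) = 1.8
[4] 1.3(1.3) + 1.4(2.6) + 0.3(4.0) = 1.7 + 3.6 + 1.2 = 6.5
[5] 0.85(1.3) - 1.4(4.0) = 1.1 - 5.6 = -4.5
[6] 1.2(1.3) + 0.6(5.1) + 0.6(2.6) + 0.6(1.2) = 6.9
The largest value is 11.0 kip/ft from combination 1.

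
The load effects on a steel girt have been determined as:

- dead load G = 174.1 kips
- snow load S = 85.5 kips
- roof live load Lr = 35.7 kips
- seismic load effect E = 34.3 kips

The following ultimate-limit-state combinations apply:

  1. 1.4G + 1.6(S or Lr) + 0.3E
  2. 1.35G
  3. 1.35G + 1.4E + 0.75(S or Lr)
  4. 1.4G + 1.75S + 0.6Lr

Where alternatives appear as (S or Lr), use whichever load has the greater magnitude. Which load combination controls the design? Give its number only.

(S or Lr) → S = 85.5 kips.
1. 1.4(174.1) + 1.6(85.5) + 0.3(34.3) = 390.83
2. 1.35(174.1) = 235.04
3. 1.35(174.1) + 1.4(34.3) + 0.75(85.5) = 347.18
4. 1.4(174.1) + 1.75(85.5) + 0.6(35.7) = 414.79
The largest value is 414.79 kips from combination 4.

Combination 4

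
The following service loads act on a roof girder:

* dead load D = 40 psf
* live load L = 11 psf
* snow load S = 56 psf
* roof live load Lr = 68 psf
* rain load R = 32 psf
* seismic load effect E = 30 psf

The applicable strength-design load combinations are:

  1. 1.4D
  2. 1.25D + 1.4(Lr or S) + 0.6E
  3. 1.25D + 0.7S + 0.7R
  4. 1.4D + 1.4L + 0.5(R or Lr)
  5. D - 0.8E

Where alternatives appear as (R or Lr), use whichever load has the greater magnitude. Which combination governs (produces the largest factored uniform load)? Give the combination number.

Combination 2

(Lr or S) → Lr = 68 psf; (R or Lr) → Lr = 68 psf.
1. 1.4(40) = 56.00
2. 1.25(40) + 1.4(68) + 0.6(30) = 50.00 + 95.20 + 18.00 = 163.20
3. 1.25(40) + 0.7(56) + 0.7(32) = 50.00 + 39.20 + 22.40 = 111.60
4. 1.4(40) + 1.4(11) + 0.5(68) = 56.00 + 15.40 + 34.00 = 105.40
5. 1.0(40) - 0.8(30) = 40.00 - 24.00 = 16.00
The largest value is 163.20 psf from combination 2.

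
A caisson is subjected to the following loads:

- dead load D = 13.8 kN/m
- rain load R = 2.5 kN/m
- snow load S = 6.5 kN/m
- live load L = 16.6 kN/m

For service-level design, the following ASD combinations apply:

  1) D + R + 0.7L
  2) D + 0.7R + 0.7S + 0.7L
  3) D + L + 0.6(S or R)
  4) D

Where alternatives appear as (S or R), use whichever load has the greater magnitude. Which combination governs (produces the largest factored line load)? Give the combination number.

Combination 3

(S or R) → S = 6.5 kN/m.
1) 1.0(13.8) + 1.0(2.5) + 0.7(16.6) = 27.92
2) 1.0(13.8) + 0.7(2.5) + 0.7(6.5) + 0.7(16.6) = 31.72
3) 1.0(13.8) + 1.0(16.6) + 0.6(6.5) = 34.30
4) 1.0(13.8) = 13.80
The largest value is 34.30 kN/m from combination 3.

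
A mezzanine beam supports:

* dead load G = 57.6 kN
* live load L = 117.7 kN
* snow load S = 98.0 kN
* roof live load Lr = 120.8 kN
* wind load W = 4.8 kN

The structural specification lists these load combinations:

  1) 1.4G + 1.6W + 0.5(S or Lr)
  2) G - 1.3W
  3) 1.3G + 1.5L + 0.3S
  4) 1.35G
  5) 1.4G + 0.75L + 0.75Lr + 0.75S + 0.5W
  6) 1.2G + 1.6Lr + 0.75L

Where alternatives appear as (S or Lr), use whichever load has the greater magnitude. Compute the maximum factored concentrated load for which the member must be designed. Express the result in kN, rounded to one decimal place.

350.7 kN

(S or Lr) → Lr = 120.8 kN.
1) 1.4(57.6) + 1.6(4.8) + 0.5(120.8) = 80.6 + 7.7 + 60.4 = 148.7
2) 1.0(57.6) - 1.3(4.8) = 57.6 - 6.2 = 51.4
3) 1.3(57.6) + 1.5(117.7) + 0.3(98.0) = 280.8
4) 1.35(57.6) = 77.8
5) 1.4(57.6) + 0.75(117.7) + 0.75(120.8) + 0.75(98.0) + 0.5(4.8) = 80.6 + 88.3 + 90.6 + 73.5 + 2.4 = 335.4
6) 1.2(57.6) + 1.6(120.8) + 0.75(117.7) = 69.1 + 193.3 + 88.3 = 350.7
The controlling combination is 6, giving 350.7 kN.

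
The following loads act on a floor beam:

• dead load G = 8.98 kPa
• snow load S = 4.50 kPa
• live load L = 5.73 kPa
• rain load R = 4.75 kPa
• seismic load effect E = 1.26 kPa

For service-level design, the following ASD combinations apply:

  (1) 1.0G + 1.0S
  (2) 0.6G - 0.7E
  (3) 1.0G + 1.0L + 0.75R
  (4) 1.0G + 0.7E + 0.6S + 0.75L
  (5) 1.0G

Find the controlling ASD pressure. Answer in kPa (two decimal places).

18.27 kPa

(1) 1.0(8.98) + 1.0(4.50) = 13.48
(2) 0.6(8.98) - 0.7(1.26) = 4.51
(3) 1.0(8.98) + 1.0(5.73) + 0.75(4.75) = 18.27
(4) 1.0(8.98) + 0.7(1.26) + 0.6(4.50) + 0.75(5.73) = 16.86
(5) 1.0(8.98) = 8.98
Combination 3 governs: p = 18.27 kPa.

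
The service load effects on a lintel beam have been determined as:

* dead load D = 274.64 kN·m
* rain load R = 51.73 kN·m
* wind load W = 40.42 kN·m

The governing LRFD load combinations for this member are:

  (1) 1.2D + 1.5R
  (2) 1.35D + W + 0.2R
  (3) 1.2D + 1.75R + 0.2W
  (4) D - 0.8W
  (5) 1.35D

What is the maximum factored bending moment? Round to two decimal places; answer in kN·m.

(1) 1.2(274.64) + 1.5(51.73) = 407.16
(2) 1.35(274.64) + 1.0(40.42) + 0.2(51.73) = 370.76 + 40.42 + 10.35 = 421.53
(3) 1.2(274.64) + 1.75(51.73) + 0.2(40.42) = 329.57 + 90.53 + 8.08 = 428.18
(4) 1.0(274.64) - 0.8(40.42) = 274.64 - 32.34 = 242.30
(5) 1.35(274.64) = 370.76
Combination 3 governs: M_u = 428.18 kN·m.

428.18 kN·m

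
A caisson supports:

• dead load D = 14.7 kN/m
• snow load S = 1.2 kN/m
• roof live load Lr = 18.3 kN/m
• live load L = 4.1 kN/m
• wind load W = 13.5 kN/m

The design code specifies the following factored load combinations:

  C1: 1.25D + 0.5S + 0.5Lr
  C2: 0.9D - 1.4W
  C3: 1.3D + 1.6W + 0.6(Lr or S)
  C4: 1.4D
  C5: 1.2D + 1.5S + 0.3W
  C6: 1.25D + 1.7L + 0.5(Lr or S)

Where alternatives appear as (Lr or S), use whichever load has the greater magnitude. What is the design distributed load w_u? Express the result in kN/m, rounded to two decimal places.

51.69 kN/m

(Lr or S) → Lr = 18.3 kN/m.
C1: 1.25(14.7) + 0.5(1.2) + 0.5(18.3) = 18.38 + 0.60 + 9.15 = 28.13
C2: 0.9(14.7) - 1.4(13.5) = 13.23 - 18.90 = -5.67
C3: 1.3(14.7) + 1.6(13.5) + 0.6(18.3) = 19.11 + 21.60 + 10.98 = 51.69
C4: 1.4(14.7) = 20.58
C5: 1.2(14.7) + 1.5(1.2) + 0.3(13.5) = 17.64 + 1.80 + 4.05 = 23.49
C6: 1.25(14.7) + 1.7(4.1) + 0.5(18.3) = 18.38 + 6.97 + 9.15 = 34.50
Maximum is from combination 3.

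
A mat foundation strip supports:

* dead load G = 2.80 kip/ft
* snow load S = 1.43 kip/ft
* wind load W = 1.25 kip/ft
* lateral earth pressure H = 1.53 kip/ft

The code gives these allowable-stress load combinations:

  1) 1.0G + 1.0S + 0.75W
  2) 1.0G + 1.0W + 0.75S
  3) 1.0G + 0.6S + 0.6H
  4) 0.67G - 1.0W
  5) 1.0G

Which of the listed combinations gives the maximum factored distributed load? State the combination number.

1) 1.0(2.80) + 1.0(1.43) + 0.75(1.25) = 2.80 + 1.43 + 0.94 = 5.17
2) 1.0(2.80) + 1.0(1.25) + 0.75(1.43) = 2.80 + 1.25 + 1.07 = 5.12
3) 1.0(2.80) + 0.6(1.43) + 0.6(1.53) = 2.80 + 0.86 + 0.92 = 4.58
4) 0.67(2.80) - 1.0(1.25) = 1.88 - 1.25 = 0.63
5) 1.0(2.80) = 2.80
The largest value is 5.17 kip/ft from combination 1.

Combination 1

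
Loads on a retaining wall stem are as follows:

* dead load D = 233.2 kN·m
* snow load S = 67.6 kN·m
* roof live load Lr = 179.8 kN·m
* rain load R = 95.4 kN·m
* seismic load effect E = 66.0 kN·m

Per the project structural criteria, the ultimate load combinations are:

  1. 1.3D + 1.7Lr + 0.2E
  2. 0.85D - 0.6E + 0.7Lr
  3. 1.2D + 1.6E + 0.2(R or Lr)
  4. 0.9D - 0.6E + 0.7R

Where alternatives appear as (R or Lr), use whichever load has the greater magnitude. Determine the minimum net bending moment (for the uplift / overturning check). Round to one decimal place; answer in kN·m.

237.1 kN·m

(R or Lr) → Lr = 179.8 kN·m.
1. 1.3(233.2) + 1.7(179.8) + 0.2(66.0) = 622.0
2. 0.85(233.2) - 0.6(66.0) + 0.7(179.8) = 198.2 - 39.6 + 125.9 = 284.5
3. 1.2(233.2) + 1.6(66.0) + 0.2(179.8) = 279.8 + 105.6 + 36.0 = 421.4
4. 0.9(233.2) - 0.6(66.0) + 0.7(95.4) = 209.9 - 39.6 + 66.8 = 237.1
Combination 4 gives the minimum: 237.1 kN·m.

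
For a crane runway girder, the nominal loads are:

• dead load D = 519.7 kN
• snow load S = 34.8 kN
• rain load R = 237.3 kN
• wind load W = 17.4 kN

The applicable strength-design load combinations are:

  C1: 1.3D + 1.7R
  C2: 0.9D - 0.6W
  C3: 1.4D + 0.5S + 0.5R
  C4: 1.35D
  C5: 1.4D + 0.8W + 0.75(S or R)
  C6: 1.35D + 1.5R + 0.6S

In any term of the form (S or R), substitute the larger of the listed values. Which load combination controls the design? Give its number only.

Combination 1

(S or R) → R = 237.3 kN.
C1: 1.3(519.7) + 1.7(237.3) = 1079.02
C2: 0.9(519.7) - 0.6(17.4) = 457.29
C3: 1.4(519.7) + 0.5(34.8) + 0.5(237.3) = 863.63
C4: 1.35(519.7) = 701.60
C5: 1.4(519.7) + 0.8(17.4) + 0.75(237.3) = 919.48
C6: 1.35(519.7) + 1.5(237.3) + 0.6(34.8) = 1078.43
The largest value is 1079.02 kN from combination 1.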